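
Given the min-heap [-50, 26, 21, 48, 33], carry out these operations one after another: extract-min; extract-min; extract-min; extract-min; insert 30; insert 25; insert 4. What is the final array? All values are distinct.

extract-min → returns -50:
  remove root -50; move last element 33 to root → [33, 26, 21, 48]
  33 vs smaller child 21 at index 2, swap → [21, 26, 33, 48]
extract-min → returns 21:
  remove root 21; move last element 48 to root → [48, 26, 33]
  48 vs smaller child 26 at index 1, swap → [26, 48, 33]
extract-min → returns 26:
  remove root 26; move last element 33 to root → [33, 48] (no swap needed)
extract-min → returns 33:
  remove root 33; move last element 48 to root → [48] (no swap needed)
insert 30:
  append 30 at index 1 → [48, 30]
  30 < parent 48 at index 0, swap → [30, 48]
insert 25:
  append 25 at index 2 → [30, 48, 25]
  25 < parent 30 at index 0, swap → [25, 48, 30]
insert 4:
  append 4 at index 3 → [25, 48, 30, 4]
  4 < parent 48 at index 1, swap → [25, 4, 30, 48]
  4 < parent 25 at index 0, swap → [4, 25, 30, 48]

[4, 25, 30, 48]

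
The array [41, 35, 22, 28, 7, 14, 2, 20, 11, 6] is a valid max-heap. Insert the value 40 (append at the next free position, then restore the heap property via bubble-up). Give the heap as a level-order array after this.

append 40 at index 10 → [41, 35, 22, 28, 7, 14, 2, 20, 11, 6, 40]
40 > parent 7 at index 4, swap → [41, 35, 22, 28, 40, 14, 2, 20, 11, 6, 7]
40 > parent 35 at index 1, swap → [41, 40, 22, 28, 35, 14, 2, 20, 11, 6, 7]

[41, 40, 22, 28, 35, 14, 2, 20, 11, 6, 7]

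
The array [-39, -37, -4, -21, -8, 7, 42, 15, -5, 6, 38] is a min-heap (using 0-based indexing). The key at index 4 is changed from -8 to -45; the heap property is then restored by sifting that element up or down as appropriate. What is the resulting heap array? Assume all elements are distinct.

[-45, -39, -4, -21, -37, 7, 42, 15, -5, 6, 38]

set index 4 from -8 to -45 → [-39, -37, -4, -21, -45, 7, 42, 15, -5, 6, 38]
-45 < parent -37 at index 1, swap → [-39, -45, -4, -21, -37, 7, 42, 15, -5, 6, 38]
-45 < parent -39 at index 0, swap → [-45, -39, -4, -21, -37, 7, 42, 15, -5, 6, 38]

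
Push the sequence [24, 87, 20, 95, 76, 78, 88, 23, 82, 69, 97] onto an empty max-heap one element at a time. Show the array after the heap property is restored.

Insert 24:
  append 24 at index 0 → [24] (no swap needed)
Insert 87:
  append 87 at index 1 → [24, 87]
  87 > parent 24 at index 0, swap → [87, 24]
Insert 20:
  append 20 at index 2 → [87, 24, 20] (no swap needed)
Insert 95:
  append 95 at index 3 → [87, 24, 20, 95]
  95 > parent 24 at index 1, swap → [87, 95, 20, 24]
  95 > parent 87 at index 0, swap → [95, 87, 20, 24]
Insert 76:
  append 76 at index 4 → [95, 87, 20, 24, 76] (no swap needed)
Insert 78:
  append 78 at index 5 → [95, 87, 20, 24, 76, 78]
  78 > parent 20 at index 2, swap → [95, 87, 78, 24, 76, 20]
Insert 88:
  append 88 at index 6 → [95, 87, 78, 24, 76, 20, 88]
  88 > parent 78 at index 2, swap → [95, 87, 88, 24, 76, 20, 78]
Insert 23:
  append 23 at index 7 → [95, 87, 88, 24, 76, 20, 78, 23] (no swap needed)
Insert 82:
  append 82 at index 8 → [95, 87, 88, 24, 76, 20, 78, 23, 82]
  82 > parent 24 at index 3, swap → [95, 87, 88, 82, 76, 20, 78, 23, 24]
Insert 69:
  append 69 at index 9 → [95, 87, 88, 82, 76, 20, 78, 23, 24, 69] (no swap needed)
Insert 97:
  append 97 at index 10 → [95, 87, 88, 82, 76, 20, 78, 23, 24, 69, 97]
  97 > parent 76 at index 4, swap → [95, 87, 88, 82, 97, 20, 78, 23, 24, 69, 76]
  97 > parent 87 at index 1, swap → [95, 97, 88, 82, 87, 20, 78, 23, 24, 69, 76]
  97 > parent 95 at index 0, swap → [97, 95, 88, 82, 87, 20, 78, 23, 24, 69, 76]

[97, 95, 88, 82, 87, 20, 78, 23, 24, 69, 76]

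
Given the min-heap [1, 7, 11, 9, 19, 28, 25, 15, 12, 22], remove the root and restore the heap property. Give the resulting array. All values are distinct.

[7, 9, 11, 12, 19, 28, 25, 15, 22]

remove root 1; move last element 22 to root → [22, 7, 11, 9, 19, 28, 25, 15, 12]
22 vs smaller child 7 at index 1, swap → [7, 22, 11, 9, 19, 28, 25, 15, 12]
22 vs smaller child 9 at index 3, swap → [7, 9, 11, 22, 19, 28, 25, 15, 12]
22 vs smaller child 12 at index 8, swap → [7, 9, 11, 12, 19, 28, 25, 15, 22]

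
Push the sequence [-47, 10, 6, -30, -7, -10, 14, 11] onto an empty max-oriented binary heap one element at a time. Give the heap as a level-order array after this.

Insert -47:
  append -47 at index 0 → [-47] (no swap needed)
Insert 10:
  append 10 at index 1 → [-47, 10]
  10 > parent -47 at index 0, swap → [10, -47]
Insert 6:
  append 6 at index 2 → [10, -47, 6] (no swap needed)
Insert -30:
  append -30 at index 3 → [10, -47, 6, -30]
  -30 > parent -47 at index 1, swap → [10, -30, 6, -47]
Insert -7:
  append -7 at index 4 → [10, -30, 6, -47, -7]
  -7 > parent -30 at index 1, swap → [10, -7, 6, -47, -30]
Insert -10:
  append -10 at index 5 → [10, -7, 6, -47, -30, -10] (no swap needed)
Insert 14:
  append 14 at index 6 → [10, -7, 6, -47, -30, -10, 14]
  14 > parent 6 at index 2, swap → [10, -7, 14, -47, -30, -10, 6]
  14 > parent 10 at index 0, swap → [14, -7, 10, -47, -30, -10, 6]
Insert 11:
  append 11 at index 7 → [14, -7, 10, -47, -30, -10, 6, 11]
  11 > parent -47 at index 3, swap → [14, -7, 10, 11, -30, -10, 6, -47]
  11 > parent -7 at index 1, swap → [14, 11, 10, -7, -30, -10, 6, -47]

[14, 11, 10, -7, -30, -10, 6, -47]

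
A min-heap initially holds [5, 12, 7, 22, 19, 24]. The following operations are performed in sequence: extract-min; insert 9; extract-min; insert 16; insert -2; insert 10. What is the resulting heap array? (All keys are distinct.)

[-2, 10, 9, 12, 19, 24, 16, 22]

extract-min → returns 5:
  remove root 5; move last element 24 to root → [24, 12, 7, 22, 19]
  24 vs smaller child 7 at index 2, swap → [7, 12, 24, 22, 19]
insert 9:
  append 9 at index 5 → [7, 12, 24, 22, 19, 9]
  9 < parent 24 at index 2, swap → [7, 12, 9, 22, 19, 24]
extract-min → returns 7:
  remove root 7; move last element 24 to root → [24, 12, 9, 22, 19]
  24 vs smaller child 9 at index 2, swap → [9, 12, 24, 22, 19]
insert 16:
  append 16 at index 5 → [9, 12, 24, 22, 19, 16]
  16 < parent 24 at index 2, swap → [9, 12, 16, 22, 19, 24]
insert -2:
  append -2 at index 6 → [9, 12, 16, 22, 19, 24, -2]
  -2 < parent 16 at index 2, swap → [9, 12, -2, 22, 19, 24, 16]
  -2 < parent 9 at index 0, swap → [-2, 12, 9, 22, 19, 24, 16]
insert 10:
  append 10 at index 7 → [-2, 12, 9, 22, 19, 24, 16, 10]
  10 < parent 22 at index 3, swap → [-2, 12, 9, 10, 19, 24, 16, 22]
  10 < parent 12 at index 1, swap → [-2, 10, 9, 12, 19, 24, 16, 22]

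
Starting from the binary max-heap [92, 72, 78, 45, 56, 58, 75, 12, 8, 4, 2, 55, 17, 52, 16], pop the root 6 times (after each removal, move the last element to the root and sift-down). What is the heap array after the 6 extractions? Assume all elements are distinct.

[55, 45, 52, 12, 17, 16, 4, 2, 8]

extract-max #1 returns 92:
  remove root 92; move last element 16 to root → [16, 72, 78, 45, 56, 58, 75, 12, 8, 4, 2, 55, 17, 52]
  16 vs larger child 78 at index 2, swap → [78, 72, 16, 45, 56, 58, 75, 12, 8, 4, 2, 55, 17, 52]
  16 vs larger child 75 at index 6, swap → [78, 72, 75, 45, 56, 58, 16, 12, 8, 4, 2, 55, 17, 52]
  16 vs only child 52 at index 13, swap → [78, 72, 75, 45, 56, 58, 52, 12, 8, 4, 2, 55, 17, 16]
extract-max #2 returns 78:
  remove root 78; move last element 16 to root → [16, 72, 75, 45, 56, 58, 52, 12, 8, 4, 2, 55, 17]
  16 vs larger child 75 at index 2, swap → [75, 72, 16, 45, 56, 58, 52, 12, 8, 4, 2, 55, 17]
  16 vs larger child 58 at index 5, swap → [75, 72, 58, 45, 56, 16, 52, 12, 8, 4, 2, 55, 17]
  16 vs larger child 55 at index 11, swap → [75, 72, 58, 45, 56, 55, 52, 12, 8, 4, 2, 16, 17]
extract-max #3 returns 75:
  remove root 75; move last element 17 to root → [17, 72, 58, 45, 56, 55, 52, 12, 8, 4, 2, 16]
  17 vs larger child 72 at index 1, swap → [72, 17, 58, 45, 56, 55, 52, 12, 8, 4, 2, 16]
  17 vs larger child 56 at index 4, swap → [72, 56, 58, 45, 17, 55, 52, 12, 8, 4, 2, 16]
extract-max #4 returns 72:
  remove root 72; move last element 16 to root → [16, 56, 58, 45, 17, 55, 52, 12, 8, 4, 2]
  16 vs larger child 58 at index 2, swap → [58, 56, 16, 45, 17, 55, 52, 12, 8, 4, 2]
  16 vs larger child 55 at index 5, swap → [58, 56, 55, 45, 17, 16, 52, 12, 8, 4, 2]
extract-max #5 returns 58:
  remove root 58; move last element 2 to root → [2, 56, 55, 45, 17, 16, 52, 12, 8, 4]
  2 vs larger child 56 at index 1, swap → [56, 2, 55, 45, 17, 16, 52, 12, 8, 4]
  2 vs larger child 45 at index 3, swap → [56, 45, 55, 2, 17, 16, 52, 12, 8, 4]
  2 vs larger child 12 at index 7, swap → [56, 45, 55, 12, 17, 16, 52, 2, 8, 4]
extract-max #6 returns 56:
  remove root 56; move last element 4 to root → [4, 45, 55, 12, 17, 16, 52, 2, 8]
  4 vs larger child 55 at index 2, swap → [55, 45, 4, 12, 17, 16, 52, 2, 8]
  4 vs larger child 52 at index 6, swap → [55, 45, 52, 12, 17, 16, 4, 2, 8]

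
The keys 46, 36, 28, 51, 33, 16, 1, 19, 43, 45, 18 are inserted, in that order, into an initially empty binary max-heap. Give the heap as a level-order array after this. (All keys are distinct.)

Insert 46:
  append 46 at index 0 → [46] (no swap needed)
Insert 36:
  append 36 at index 1 → [46, 36] (no swap needed)
Insert 28:
  append 28 at index 2 → [46, 36, 28] (no swap needed)
Insert 51:
  append 51 at index 3 → [46, 36, 28, 51]
  51 > parent 36 at index 1, swap → [46, 51, 28, 36]
  51 > parent 46 at index 0, swap → [51, 46, 28, 36]
Insert 33:
  append 33 at index 4 → [51, 46, 28, 36, 33] (no swap needed)
Insert 16:
  append 16 at index 5 → [51, 46, 28, 36, 33, 16] (no swap needed)
Insert 1:
  append 1 at index 6 → [51, 46, 28, 36, 33, 16, 1] (no swap needed)
Insert 19:
  append 19 at index 7 → [51, 46, 28, 36, 33, 16, 1, 19] (no swap needed)
Insert 43:
  append 43 at index 8 → [51, 46, 28, 36, 33, 16, 1, 19, 43]
  43 > parent 36 at index 3, swap → [51, 46, 28, 43, 33, 16, 1, 19, 36]
Insert 45:
  append 45 at index 9 → [51, 46, 28, 43, 33, 16, 1, 19, 36, 45]
  45 > parent 33 at index 4, swap → [51, 46, 28, 43, 45, 16, 1, 19, 36, 33]
Insert 18:
  append 18 at index 10 → [51, 46, 28, 43, 45, 16, 1, 19, 36, 33, 18] (no swap needed)

[51, 46, 28, 43, 45, 16, 1, 19, 36, 33, 18]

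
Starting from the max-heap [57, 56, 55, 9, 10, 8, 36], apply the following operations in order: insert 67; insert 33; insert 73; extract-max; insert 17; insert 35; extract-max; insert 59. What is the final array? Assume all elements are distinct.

[59, 57, 55, 33, 56, 8, 36, 9, 17, 10, 35]

insert 67:
  append 67 at index 7 → [57, 56, 55, 9, 10, 8, 36, 67]
  67 > parent 9 at index 3, swap → [57, 56, 55, 67, 10, 8, 36, 9]
  67 > parent 56 at index 1, swap → [57, 67, 55, 56, 10, 8, 36, 9]
  67 > parent 57 at index 0, swap → [67, 57, 55, 56, 10, 8, 36, 9]
insert 33:
  append 33 at index 8 → [67, 57, 55, 56, 10, 8, 36, 9, 33] (no swap needed)
insert 73:
  append 73 at index 9 → [67, 57, 55, 56, 10, 8, 36, 9, 33, 73]
  73 > parent 10 at index 4, swap → [67, 57, 55, 56, 73, 8, 36, 9, 33, 10]
  73 > parent 57 at index 1, swap → [67, 73, 55, 56, 57, 8, 36, 9, 33, 10]
  73 > parent 67 at index 0, swap → [73, 67, 55, 56, 57, 8, 36, 9, 33, 10]
extract-max → returns 73:
  remove root 73; move last element 10 to root → [10, 67, 55, 56, 57, 8, 36, 9, 33]
  10 vs larger child 67 at index 1, swap → [67, 10, 55, 56, 57, 8, 36, 9, 33]
  10 vs larger child 57 at index 4, swap → [67, 57, 55, 56, 10, 8, 36, 9, 33]
insert 17:
  append 17 at index 9 → [67, 57, 55, 56, 10, 8, 36, 9, 33, 17]
  17 > parent 10 at index 4, swap → [67, 57, 55, 56, 17, 8, 36, 9, 33, 10]
insert 35:
  append 35 at index 10 → [67, 57, 55, 56, 17, 8, 36, 9, 33, 10, 35]
  35 > parent 17 at index 4, swap → [67, 57, 55, 56, 35, 8, 36, 9, 33, 10, 17]
extract-max → returns 67:
  remove root 67; move last element 17 to root → [17, 57, 55, 56, 35, 8, 36, 9, 33, 10]
  17 vs larger child 57 at index 1, swap → [57, 17, 55, 56, 35, 8, 36, 9, 33, 10]
  17 vs larger child 56 at index 3, swap → [57, 56, 55, 17, 35, 8, 36, 9, 33, 10]
  17 vs larger child 33 at index 8, swap → [57, 56, 55, 33, 35, 8, 36, 9, 17, 10]
insert 59:
  append 59 at index 10 → [57, 56, 55, 33, 35, 8, 36, 9, 17, 10, 59]
  59 > parent 35 at index 4, swap → [57, 56, 55, 33, 59, 8, 36, 9, 17, 10, 35]
  59 > parent 56 at index 1, swap → [57, 59, 55, 33, 56, 8, 36, 9, 17, 10, 35]
  59 > parent 57 at index 0, swap → [59, 57, 55, 33, 56, 8, 36, 9, 17, 10, 35]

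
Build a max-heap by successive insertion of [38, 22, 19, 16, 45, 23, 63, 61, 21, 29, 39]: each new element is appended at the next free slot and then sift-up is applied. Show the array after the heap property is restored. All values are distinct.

Insert 38:
  append 38 at index 0 → [38] (no swap needed)
Insert 22:
  append 22 at index 1 → [38, 22] (no swap needed)
Insert 19:
  append 19 at index 2 → [38, 22, 19] (no swap needed)
Insert 16:
  append 16 at index 3 → [38, 22, 19, 16] (no swap needed)
Insert 45:
  append 45 at index 4 → [38, 22, 19, 16, 45]
  45 > parent 22 at index 1, swap → [38, 45, 19, 16, 22]
  45 > parent 38 at index 0, swap → [45, 38, 19, 16, 22]
Insert 23:
  append 23 at index 5 → [45, 38, 19, 16, 22, 23]
  23 > parent 19 at index 2, swap → [45, 38, 23, 16, 22, 19]
Insert 63:
  append 63 at index 6 → [45, 38, 23, 16, 22, 19, 63]
  63 > parent 23 at index 2, swap → [45, 38, 63, 16, 22, 19, 23]
  63 > parent 45 at index 0, swap → [63, 38, 45, 16, 22, 19, 23]
Insert 61:
  append 61 at index 7 → [63, 38, 45, 16, 22, 19, 23, 61]
  61 > parent 16 at index 3, swap → [63, 38, 45, 61, 22, 19, 23, 16]
  61 > parent 38 at index 1, swap → [63, 61, 45, 38, 22, 19, 23, 16]
Insert 21:
  append 21 at index 8 → [63, 61, 45, 38, 22, 19, 23, 16, 21] (no swap needed)
Insert 29:
  append 29 at index 9 → [63, 61, 45, 38, 22, 19, 23, 16, 21, 29]
  29 > parent 22 at index 4, swap → [63, 61, 45, 38, 29, 19, 23, 16, 21, 22]
Insert 39:
  append 39 at index 10 → [63, 61, 45, 38, 29, 19, 23, 16, 21, 22, 39]
  39 > parent 29 at index 4, swap → [63, 61, 45, 38, 39, 19, 23, 16, 21, 22, 29]

[63, 61, 45, 38, 39, 19, 23, 16, 21, 22, 29]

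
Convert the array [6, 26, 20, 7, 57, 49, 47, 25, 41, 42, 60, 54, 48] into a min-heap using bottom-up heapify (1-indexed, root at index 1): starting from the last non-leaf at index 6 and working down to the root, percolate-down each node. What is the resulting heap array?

sift down from index 6:
  49 vs smaller child 48 at index 13, swap → [6, 26, 20, 7, 57, 48, 47, 25, 41, 42, 60, 54, 49]
sift down from index 5:
  57 vs smaller child 42 at index 10, swap → [6, 26, 20, 7, 42, 48, 47, 25, 41, 57, 60, 54, 49]
sift down from index 4: already satisfies heap property
sift down from index 3: already satisfies heap property
sift down from index 2:
  26 vs smaller child 7 at index 4, swap → [6, 7, 20, 26, 42, 48, 47, 25, 41, 57, 60, 54, 49]
  26 vs smaller child 25 at index 8, swap → [6, 7, 20, 25, 42, 48, 47, 26, 41, 57, 60, 54, 49]
sift down from index 1: already satisfies heap property

[6, 7, 20, 25, 42, 48, 47, 26, 41, 57, 60, 54, 49]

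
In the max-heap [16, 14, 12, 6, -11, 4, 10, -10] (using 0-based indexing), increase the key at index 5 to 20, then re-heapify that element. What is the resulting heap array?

[20, 14, 16, 6, -11, 12, 10, -10]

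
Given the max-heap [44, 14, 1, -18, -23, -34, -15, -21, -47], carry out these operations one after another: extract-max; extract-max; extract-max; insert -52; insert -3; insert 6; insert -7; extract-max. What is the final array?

extract-max → returns 44:
  remove root 44; move last element -47 to root → [-47, 14, 1, -18, -23, -34, -15, -21]
  -47 vs larger child 14 at index 1, swap → [14, -47, 1, -18, -23, -34, -15, -21]
  -47 vs larger child -18 at index 3, swap → [14, -18, 1, -47, -23, -34, -15, -21]
  -47 vs only child -21 at index 7, swap → [14, -18, 1, -21, -23, -34, -15, -47]
extract-max → returns 14:
  remove root 14; move last element -47 to root → [-47, -18, 1, -21, -23, -34, -15]
  -47 vs larger child 1 at index 2, swap → [1, -18, -47, -21, -23, -34, -15]
  -47 vs larger child -15 at index 6, swap → [1, -18, -15, -21, -23, -34, -47]
extract-max → returns 1:
  remove root 1; move last element -47 to root → [-47, -18, -15, -21, -23, -34]
  -47 vs larger child -15 at index 2, swap → [-15, -18, -47, -21, -23, -34]
  -47 vs only child -34 at index 5, swap → [-15, -18, -34, -21, -23, -47]
insert -52:
  append -52 at index 6 → [-15, -18, -34, -21, -23, -47, -52] (no swap needed)
insert -3:
  append -3 at index 7 → [-15, -18, -34, -21, -23, -47, -52, -3]
  -3 > parent -21 at index 3, swap → [-15, -18, -34, -3, -23, -47, -52, -21]
  -3 > parent -18 at index 1, swap → [-15, -3, -34, -18, -23, -47, -52, -21]
  -3 > parent -15 at index 0, swap → [-3, -15, -34, -18, -23, -47, -52, -21]
insert 6:
  append 6 at index 8 → [-3, -15, -34, -18, -23, -47, -52, -21, 6]
  6 > parent -18 at index 3, swap → [-3, -15, -34, 6, -23, -47, -52, -21, -18]
  6 > parent -15 at index 1, swap → [-3, 6, -34, -15, -23, -47, -52, -21, -18]
  6 > parent -3 at index 0, swap → [6, -3, -34, -15, -23, -47, -52, -21, -18]
insert -7:
  append -7 at index 9 → [6, -3, -34, -15, -23, -47, -52, -21, -18, -7]
  -7 > parent -23 at index 4, swap → [6, -3, -34, -15, -7, -47, -52, -21, -18, -23]
extract-max → returns 6:
  remove root 6; move last element -23 to root → [-23, -3, -34, -15, -7, -47, -52, -21, -18]
  -23 vs larger child -3 at index 1, swap → [-3, -23, -34, -15, -7, -47, -52, -21, -18]
  -23 vs larger child -7 at index 4, swap → [-3, -7, -34, -15, -23, -47, -52, -21, -18]

[-3, -7, -34, -15, -23, -47, -52, -21, -18]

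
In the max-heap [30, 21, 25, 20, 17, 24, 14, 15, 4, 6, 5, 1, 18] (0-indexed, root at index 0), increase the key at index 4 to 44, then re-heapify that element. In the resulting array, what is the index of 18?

12

set index 4 from 17 to 44 → [30, 21, 25, 20, 44, 24, 14, 15, 4, 6, 5, 1, 18]
44 > parent 21 at index 1, swap → [30, 44, 25, 20, 21, 24, 14, 15, 4, 6, 5, 1, 18]
44 > parent 30 at index 0, swap → [44, 30, 25, 20, 21, 24, 14, 15, 4, 6, 5, 1, 18]
resulting array: [44, 30, 25, 20, 21, 24, 14, 15, 4, 6, 5, 1, 18]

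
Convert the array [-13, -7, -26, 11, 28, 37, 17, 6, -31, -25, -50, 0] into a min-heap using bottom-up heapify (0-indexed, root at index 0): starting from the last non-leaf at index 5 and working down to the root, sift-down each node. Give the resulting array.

[-50, -31, -26, -13, -25, 0, 17, 6, 11, -7, 28, 37]

sift down from index 5:
  37 vs only child 0 at index 11, swap → [-13, -7, -26, 11, 28, 0, 17, 6, -31, -25, -50, 37]
sift down from index 4:
  28 vs smaller child -50 at index 10, swap → [-13, -7, -26, 11, -50, 0, 17, 6, -31, -25, 28, 37]
sift down from index 3:
  11 vs smaller child -31 at index 8, swap → [-13, -7, -26, -31, -50, 0, 17, 6, 11, -25, 28, 37]
sift down from index 2: already satisfies heap property
sift down from index 1:
  -7 vs smaller child -50 at index 4, swap → [-13, -50, -26, -31, -7, 0, 17, 6, 11, -25, 28, 37]
  -7 vs smaller child -25 at index 9, swap → [-13, -50, -26, -31, -25, 0, 17, 6, 11, -7, 28, 37]
sift down from index 0:
  -13 vs smaller child -50 at index 1, swap → [-50, -13, -26, -31, -25, 0, 17, 6, 11, -7, 28, 37]
  -13 vs smaller child -31 at index 3, swap → [-50, -31, -26, -13, -25, 0, 17, 6, 11, -7, 28, 37]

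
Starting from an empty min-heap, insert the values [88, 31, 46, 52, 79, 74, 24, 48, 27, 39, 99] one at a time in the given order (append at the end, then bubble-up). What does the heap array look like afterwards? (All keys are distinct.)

[24, 27, 31, 48, 39, 74, 46, 88, 52, 79, 99]

Insert 88:
  append 88 at index 0 → [88] (no swap needed)
Insert 31:
  append 31 at index 1 → [88, 31]
  31 < parent 88 at index 0, swap → [31, 88]
Insert 46:
  append 46 at index 2 → [31, 88, 46] (no swap needed)
Insert 52:
  append 52 at index 3 → [31, 88, 46, 52]
  52 < parent 88 at index 1, swap → [31, 52, 46, 88]
Insert 79:
  append 79 at index 4 → [31, 52, 46, 88, 79] (no swap needed)
Insert 74:
  append 74 at index 5 → [31, 52, 46, 88, 79, 74] (no swap needed)
Insert 24:
  append 24 at index 6 → [31, 52, 46, 88, 79, 74, 24]
  24 < parent 46 at index 2, swap → [31, 52, 24, 88, 79, 74, 46]
  24 < parent 31 at index 0, swap → [24, 52, 31, 88, 79, 74, 46]
Insert 48:
  append 48 at index 7 → [24, 52, 31, 88, 79, 74, 46, 48]
  48 < parent 88 at index 3, swap → [24, 52, 31, 48, 79, 74, 46, 88]
  48 < parent 52 at index 1, swap → [24, 48, 31, 52, 79, 74, 46, 88]
Insert 27:
  append 27 at index 8 → [24, 48, 31, 52, 79, 74, 46, 88, 27]
  27 < parent 52 at index 3, swap → [24, 48, 31, 27, 79, 74, 46, 88, 52]
  27 < parent 48 at index 1, swap → [24, 27, 31, 48, 79, 74, 46, 88, 52]
Insert 39:
  append 39 at index 9 → [24, 27, 31, 48, 79, 74, 46, 88, 52, 39]
  39 < parent 79 at index 4, swap → [24, 27, 31, 48, 39, 74, 46, 88, 52, 79]
Insert 99:
  append 99 at index 10 → [24, 27, 31, 48, 39, 74, 46, 88, 52, 79, 99] (no swap needed)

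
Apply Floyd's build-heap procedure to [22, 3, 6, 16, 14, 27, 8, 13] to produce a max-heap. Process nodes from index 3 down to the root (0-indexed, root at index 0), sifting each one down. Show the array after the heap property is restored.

[27, 16, 22, 13, 14, 6, 8, 3]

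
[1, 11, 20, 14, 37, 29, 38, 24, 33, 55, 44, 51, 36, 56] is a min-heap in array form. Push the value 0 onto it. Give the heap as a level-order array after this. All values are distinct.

[0, 11, 1, 14, 37, 29, 20, 24, 33, 55, 44, 51, 36, 56, 38]

append 0 at index 14 → [1, 11, 20, 14, 37, 29, 38, 24, 33, 55, 44, 51, 36, 56, 0]
0 < parent 38 at index 6, swap → [1, 11, 20, 14, 37, 29, 0, 24, 33, 55, 44, 51, 36, 56, 38]
0 < parent 20 at index 2, swap → [1, 11, 0, 14, 37, 29, 20, 24, 33, 55, 44, 51, 36, 56, 38]
0 < parent 1 at index 0, swap → [0, 11, 1, 14, 37, 29, 20, 24, 33, 55, 44, 51, 36, 56, 38]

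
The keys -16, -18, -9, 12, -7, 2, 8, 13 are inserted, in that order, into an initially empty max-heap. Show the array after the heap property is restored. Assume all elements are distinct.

[13, 12, 8, -7, -9, -16, 2, -18]

Insert -16:
  append -16 at index 0 → [-16] (no swap needed)
Insert -18:
  append -18 at index 1 → [-16, -18] (no swap needed)
Insert -9:
  append -9 at index 2 → [-16, -18, -9]
  -9 > parent -16 at index 0, swap → [-9, -18, -16]
Insert 12:
  append 12 at index 3 → [-9, -18, -16, 12]
  12 > parent -18 at index 1, swap → [-9, 12, -16, -18]
  12 > parent -9 at index 0, swap → [12, -9, -16, -18]
Insert -7:
  append -7 at index 4 → [12, -9, -16, -18, -7]
  -7 > parent -9 at index 1, swap → [12, -7, -16, -18, -9]
Insert 2:
  append 2 at index 5 → [12, -7, -16, -18, -9, 2]
  2 > parent -16 at index 2, swap → [12, -7, 2, -18, -9, -16]
Insert 8:
  append 8 at index 6 → [12, -7, 2, -18, -9, -16, 8]
  8 > parent 2 at index 2, swap → [12, -7, 8, -18, -9, -16, 2]
Insert 13:
  append 13 at index 7 → [12, -7, 8, -18, -9, -16, 2, 13]
  13 > parent -18 at index 3, swap → [12, -7, 8, 13, -9, -16, 2, -18]
  13 > parent -7 at index 1, swap → [12, 13, 8, -7, -9, -16, 2, -18]
  13 > parent 12 at index 0, swap → [13, 12, 8, -7, -9, -16, 2, -18]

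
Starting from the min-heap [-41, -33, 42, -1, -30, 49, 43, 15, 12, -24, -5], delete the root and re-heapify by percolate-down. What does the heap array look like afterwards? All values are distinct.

[-33, -30, 42, -1, -24, 49, 43, 15, 12, -5]

remove root -41; move last element -5 to root → [-5, -33, 42, -1, -30, 49, 43, 15, 12, -24]
-5 vs smaller child -33 at index 1, swap → [-33, -5, 42, -1, -30, 49, 43, 15, 12, -24]
-5 vs smaller child -30 at index 4, swap → [-33, -30, 42, -1, -5, 49, 43, 15, 12, -24]
-5 vs only child -24 at index 9, swap → [-33, -30, 42, -1, -24, 49, 43, 15, 12, -5]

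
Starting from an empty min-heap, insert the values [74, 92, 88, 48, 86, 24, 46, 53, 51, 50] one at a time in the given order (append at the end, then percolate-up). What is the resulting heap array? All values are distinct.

[24, 50, 46, 53, 51, 88, 48, 92, 74, 86]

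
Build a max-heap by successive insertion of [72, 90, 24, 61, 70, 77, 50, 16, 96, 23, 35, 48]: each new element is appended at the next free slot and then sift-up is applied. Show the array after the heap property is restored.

[96, 90, 77, 72, 70, 48, 50, 16, 61, 23, 35, 24]

Insert 72:
  append 72 at index 0 → [72] (no swap needed)
Insert 90:
  append 90 at index 1 → [72, 90]
  90 > parent 72 at index 0, swap → [90, 72]
Insert 24:
  append 24 at index 2 → [90, 72, 24] (no swap needed)
Insert 61:
  append 61 at index 3 → [90, 72, 24, 61] (no swap needed)
Insert 70:
  append 70 at index 4 → [90, 72, 24, 61, 70] (no swap needed)
Insert 77:
  append 77 at index 5 → [90, 72, 24, 61, 70, 77]
  77 > parent 24 at index 2, swap → [90, 72, 77, 61, 70, 24]
Insert 50:
  append 50 at index 6 → [90, 72, 77, 61, 70, 24, 50] (no swap needed)
Insert 16:
  append 16 at index 7 → [90, 72, 77, 61, 70, 24, 50, 16] (no swap needed)
Insert 96:
  append 96 at index 8 → [90, 72, 77, 61, 70, 24, 50, 16, 96]
  96 > parent 61 at index 3, swap → [90, 72, 77, 96, 70, 24, 50, 16, 61]
  96 > parent 72 at index 1, swap → [90, 96, 77, 72, 70, 24, 50, 16, 61]
  96 > parent 90 at index 0, swap → [96, 90, 77, 72, 70, 24, 50, 16, 61]
Insert 23:
  append 23 at index 9 → [96, 90, 77, 72, 70, 24, 50, 16, 61, 23] (no swap needed)
Insert 35:
  append 35 at index 10 → [96, 90, 77, 72, 70, 24, 50, 16, 61, 23, 35] (no swap needed)
Insert 48:
  append 48 at index 11 → [96, 90, 77, 72, 70, 24, 50, 16, 61, 23, 35, 48]
  48 > parent 24 at index 5, swap → [96, 90, 77, 72, 70, 48, 50, 16, 61, 23, 35, 24]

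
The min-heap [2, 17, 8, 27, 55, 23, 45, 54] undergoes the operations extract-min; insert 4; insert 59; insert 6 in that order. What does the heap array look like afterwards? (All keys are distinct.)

[4, 6, 23, 17, 8, 54, 45, 27, 59, 55]

extract-min → returns 2:
  remove root 2; move last element 54 to root → [54, 17, 8, 27, 55, 23, 45]
  54 vs smaller child 8 at index 2, swap → [8, 17, 54, 27, 55, 23, 45]
  54 vs smaller child 23 at index 5, swap → [8, 17, 23, 27, 55, 54, 45]
insert 4:
  append 4 at index 7 → [8, 17, 23, 27, 55, 54, 45, 4]
  4 < parent 27 at index 3, swap → [8, 17, 23, 4, 55, 54, 45, 27]
  4 < parent 17 at index 1, swap → [8, 4, 23, 17, 55, 54, 45, 27]
  4 < parent 8 at index 0, swap → [4, 8, 23, 17, 55, 54, 45, 27]
insert 59:
  append 59 at index 8 → [4, 8, 23, 17, 55, 54, 45, 27, 59] (no swap needed)
insert 6:
  append 6 at index 9 → [4, 8, 23, 17, 55, 54, 45, 27, 59, 6]
  6 < parent 55 at index 4, swap → [4, 8, 23, 17, 6, 54, 45, 27, 59, 55]
  6 < parent 8 at index 1, swap → [4, 6, 23, 17, 8, 54, 45, 27, 59, 55]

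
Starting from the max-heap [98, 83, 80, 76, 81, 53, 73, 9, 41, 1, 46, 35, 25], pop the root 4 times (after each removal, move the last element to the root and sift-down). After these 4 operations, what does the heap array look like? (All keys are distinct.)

[76, 46, 73, 41, 1, 53, 25, 9, 35]

extract-max #1 returns 98:
  remove root 98; move last element 25 to root → [25, 83, 80, 76, 81, 53, 73, 9, 41, 1, 46, 35]
  25 vs larger child 83 at index 1, swap → [83, 25, 80, 76, 81, 53, 73, 9, 41, 1, 46, 35]
  25 vs larger child 81 at index 4, swap → [83, 81, 80, 76, 25, 53, 73, 9, 41, 1, 46, 35]
  25 vs larger child 46 at index 10, swap → [83, 81, 80, 76, 46, 53, 73, 9, 41, 1, 25, 35]
extract-max #2 returns 83:
  remove root 83; move last element 35 to root → [35, 81, 80, 76, 46, 53, 73, 9, 41, 1, 25]
  35 vs larger child 81 at index 1, swap → [81, 35, 80, 76, 46, 53, 73, 9, 41, 1, 25]
  35 vs larger child 76 at index 3, swap → [81, 76, 80, 35, 46, 53, 73, 9, 41, 1, 25]
  35 vs larger child 41 at index 8, swap → [81, 76, 80, 41, 46, 53, 73, 9, 35, 1, 25]
extract-max #3 returns 81:
  remove root 81; move last element 25 to root → [25, 76, 80, 41, 46, 53, 73, 9, 35, 1]
  25 vs larger child 80 at index 2, swap → [80, 76, 25, 41, 46, 53, 73, 9, 35, 1]
  25 vs larger child 73 at index 6, swap → [80, 76, 73, 41, 46, 53, 25, 9, 35, 1]
extract-max #4 returns 80:
  remove root 80; move last element 1 to root → [1, 76, 73, 41, 46, 53, 25, 9, 35]
  1 vs larger child 76 at index 1, swap → [76, 1, 73, 41, 46, 53, 25, 9, 35]
  1 vs larger child 46 at index 4, swap → [76, 46, 73, 41, 1, 53, 25, 9, 35]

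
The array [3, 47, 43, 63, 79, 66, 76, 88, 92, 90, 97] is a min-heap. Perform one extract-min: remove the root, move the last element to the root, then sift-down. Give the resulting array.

remove root 3; move last element 97 to root → [97, 47, 43, 63, 79, 66, 76, 88, 92, 90]
97 vs smaller child 43 at index 2, swap → [43, 47, 97, 63, 79, 66, 76, 88, 92, 90]
97 vs smaller child 66 at index 5, swap → [43, 47, 66, 63, 79, 97, 76, 88, 92, 90]

[43, 47, 66, 63, 79, 97, 76, 88, 92, 90]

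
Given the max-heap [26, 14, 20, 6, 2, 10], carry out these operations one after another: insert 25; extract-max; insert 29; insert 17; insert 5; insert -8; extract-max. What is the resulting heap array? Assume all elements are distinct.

[25, 17, 20, 14, 2, 10, -8, 6, 5]

insert 25:
  append 25 at index 6 → [26, 14, 20, 6, 2, 10, 25]
  25 > parent 20 at index 2, swap → [26, 14, 25, 6, 2, 10, 20]
extract-max → returns 26:
  remove root 26; move last element 20 to root → [20, 14, 25, 6, 2, 10]
  20 vs larger child 25 at index 2, swap → [25, 14, 20, 6, 2, 10]
insert 29:
  append 29 at index 6 → [25, 14, 20, 6, 2, 10, 29]
  29 > parent 20 at index 2, swap → [25, 14, 29, 6, 2, 10, 20]
  29 > parent 25 at index 0, swap → [29, 14, 25, 6, 2, 10, 20]
insert 17:
  append 17 at index 7 → [29, 14, 25, 6, 2, 10, 20, 17]
  17 > parent 6 at index 3, swap → [29, 14, 25, 17, 2, 10, 20, 6]
  17 > parent 14 at index 1, swap → [29, 17, 25, 14, 2, 10, 20, 6]
insert 5:
  append 5 at index 8 → [29, 17, 25, 14, 2, 10, 20, 6, 5] (no swap needed)
insert -8:
  append -8 at index 9 → [29, 17, 25, 14, 2, 10, 20, 6, 5, -8] (no swap needed)
extract-max → returns 29:
  remove root 29; move last element -8 to root → [-8, 17, 25, 14, 2, 10, 20, 6, 5]
  -8 vs larger child 25 at index 2, swap → [25, 17, -8, 14, 2, 10, 20, 6, 5]
  -8 vs larger child 20 at index 6, swap → [25, 17, 20, 14, 2, 10, -8, 6, 5]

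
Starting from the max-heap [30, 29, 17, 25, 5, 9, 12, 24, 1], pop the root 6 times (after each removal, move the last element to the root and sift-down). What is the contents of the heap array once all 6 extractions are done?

extract-max #1 returns 30:
  remove root 30; move last element 1 to root → [1, 29, 17, 25, 5, 9, 12, 24]
  1 vs larger child 29 at index 1, swap → [29, 1, 17, 25, 5, 9, 12, 24]
  1 vs larger child 25 at index 3, swap → [29, 25, 17, 1, 5, 9, 12, 24]
  1 vs only child 24 at index 7, swap → [29, 25, 17, 24, 5, 9, 12, 1]
extract-max #2 returns 29:
  remove root 29; move last element 1 to root → [1, 25, 17, 24, 5, 9, 12]
  1 vs larger child 25 at index 1, swap → [25, 1, 17, 24, 5, 9, 12]
  1 vs larger child 24 at index 3, swap → [25, 24, 17, 1, 5, 9, 12]
extract-max #3 returns 25:
  remove root 25; move last element 12 to root → [12, 24, 17, 1, 5, 9]
  12 vs larger child 24 at index 1, swap → [24, 12, 17, 1, 5, 9]
extract-max #4 returns 24:
  remove root 24; move last element 9 to root → [9, 12, 17, 1, 5]
  9 vs larger child 17 at index 2, swap → [17, 12, 9, 1, 5]
extract-max #5 returns 17:
  remove root 17; move last element 5 to root → [5, 12, 9, 1]
  5 vs larger child 12 at index 1, swap → [12, 5, 9, 1]
extract-max #6 returns 12:
  remove root 12; move last element 1 to root → [1, 5, 9]
  1 vs larger child 9 at index 2, swap → [9, 5, 1]

[9, 5, 1]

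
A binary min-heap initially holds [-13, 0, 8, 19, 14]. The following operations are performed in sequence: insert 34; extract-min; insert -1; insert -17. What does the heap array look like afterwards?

[-17, 14, -1, 19, 34, 8, 0]

insert 34:
  append 34 at index 5 → [-13, 0, 8, 19, 14, 34] (no swap needed)
extract-min → returns -13:
  remove root -13; move last element 34 to root → [34, 0, 8, 19, 14]
  34 vs smaller child 0 at index 1, swap → [0, 34, 8, 19, 14]
  34 vs smaller child 14 at index 4, swap → [0, 14, 8, 19, 34]
insert -1:
  append -1 at index 5 → [0, 14, 8, 19, 34, -1]
  -1 < parent 8 at index 2, swap → [0, 14, -1, 19, 34, 8]
  -1 < parent 0 at index 0, swap → [-1, 14, 0, 19, 34, 8]
insert -17:
  append -17 at index 6 → [-1, 14, 0, 19, 34, 8, -17]
  -17 < parent 0 at index 2, swap → [-1, 14, -17, 19, 34, 8, 0]
  -17 < parent -1 at index 0, swap → [-17, 14, -1, 19, 34, 8, 0]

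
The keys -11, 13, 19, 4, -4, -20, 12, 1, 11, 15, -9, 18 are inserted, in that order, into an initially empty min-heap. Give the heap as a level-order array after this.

[-20, -9, -11, 1, -4, 18, 12, 13, 11, 15, 4, 19]

Insert -11:
  append -11 at index 0 → [-11] (no swap needed)
Insert 13:
  append 13 at index 1 → [-11, 13] (no swap needed)
Insert 19:
  append 19 at index 2 → [-11, 13, 19] (no swap needed)
Insert 4:
  append 4 at index 3 → [-11, 13, 19, 4]
  4 < parent 13 at index 1, swap → [-11, 4, 19, 13]
Insert -4:
  append -4 at index 4 → [-11, 4, 19, 13, -4]
  -4 < parent 4 at index 1, swap → [-11, -4, 19, 13, 4]
Insert -20:
  append -20 at index 5 → [-11, -4, 19, 13, 4, -20]
  -20 < parent 19 at index 2, swap → [-11, -4, -20, 13, 4, 19]
  -20 < parent -11 at index 0, swap → [-20, -4, -11, 13, 4, 19]
Insert 12:
  append 12 at index 6 → [-20, -4, -11, 13, 4, 19, 12] (no swap needed)
Insert 1:
  append 1 at index 7 → [-20, -4, -11, 13, 4, 19, 12, 1]
  1 < parent 13 at index 3, swap → [-20, -4, -11, 1, 4, 19, 12, 13]
Insert 11:
  append 11 at index 8 → [-20, -4, -11, 1, 4, 19, 12, 13, 11] (no swap needed)
Insert 15:
  append 15 at index 9 → [-20, -4, -11, 1, 4, 19, 12, 13, 11, 15] (no swap needed)
Insert -9:
  append -9 at index 10 → [-20, -4, -11, 1, 4, 19, 12, 13, 11, 15, -9]
  -9 < parent 4 at index 4, swap → [-20, -4, -11, 1, -9, 19, 12, 13, 11, 15, 4]
  -9 < parent -4 at index 1, swap → [-20, -9, -11, 1, -4, 19, 12, 13, 11, 15, 4]
Insert 18:
  append 18 at index 11 → [-20, -9, -11, 1, -4, 19, 12, 13, 11, 15, 4, 18]
  18 < parent 19 at index 5, swap → [-20, -9, -11, 1, -4, 18, 12, 13, 11, 15, 4, 19]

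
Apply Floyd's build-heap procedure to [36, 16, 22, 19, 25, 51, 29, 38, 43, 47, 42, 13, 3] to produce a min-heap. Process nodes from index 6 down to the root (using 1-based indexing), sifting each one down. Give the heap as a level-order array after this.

[3, 16, 13, 19, 25, 22, 29, 38, 43, 47, 42, 36, 51]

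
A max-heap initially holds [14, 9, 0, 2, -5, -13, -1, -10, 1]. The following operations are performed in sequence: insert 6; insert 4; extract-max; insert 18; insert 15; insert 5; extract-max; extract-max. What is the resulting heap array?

insert 6:
  append 6 at index 9 → [14, 9, 0, 2, -5, -13, -1, -10, 1, 6]
  6 > parent -5 at index 4, swap → [14, 9, 0, 2, 6, -13, -1, -10, 1, -5]
insert 4:
  append 4 at index 10 → [14, 9, 0, 2, 6, -13, -1, -10, 1, -5, 4] (no swap needed)
extract-max → returns 14:
  remove root 14; move last element 4 to root → [4, 9, 0, 2, 6, -13, -1, -10, 1, -5]
  4 vs larger child 9 at index 1, swap → [9, 4, 0, 2, 6, -13, -1, -10, 1, -5]
  4 vs larger child 6 at index 4, swap → [9, 6, 0, 2, 4, -13, -1, -10, 1, -5]
insert 18:
  append 18 at index 10 → [9, 6, 0, 2, 4, -13, -1, -10, 1, -5, 18]
  18 > parent 4 at index 4, swap → [9, 6, 0, 2, 18, -13, -1, -10, 1, -5, 4]
  18 > parent 6 at index 1, swap → [9, 18, 0, 2, 6, -13, -1, -10, 1, -5, 4]
  18 > parent 9 at index 0, swap → [18, 9, 0, 2, 6, -13, -1, -10, 1, -5, 4]
insert 15:
  append 15 at index 11 → [18, 9, 0, 2, 6, -13, -1, -10, 1, -5, 4, 15]
  15 > parent -13 at index 5, swap → [18, 9, 0, 2, 6, 15, -1, -10, 1, -5, 4, -13]
  15 > parent 0 at index 2, swap → [18, 9, 15, 2, 6, 0, -1, -10, 1, -5, 4, -13]
insert 5:
  append 5 at index 12 → [18, 9, 15, 2, 6, 0, -1, -10, 1, -5, 4, -13, 5]
  5 > parent 0 at index 5, swap → [18, 9, 15, 2, 6, 5, -1, -10, 1, -5, 4, -13, 0]
extract-max → returns 18:
  remove root 18; move last element 0 to root → [0, 9, 15, 2, 6, 5, -1, -10, 1, -5, 4, -13]
  0 vs larger child 15 at index 2, swap → [15, 9, 0, 2, 6, 5, -1, -10, 1, -5, 4, -13]
  0 vs larger child 5 at index 5, swap → [15, 9, 5, 2, 6, 0, -1, -10, 1, -5, 4, -13]
extract-max → returns 15:
  remove root 15; move last element -13 to root → [-13, 9, 5, 2, 6, 0, -1, -10, 1, -5, 4]
  -13 vs larger child 9 at index 1, swap → [9, -13, 5, 2, 6, 0, -1, -10, 1, -5, 4]
  -13 vs larger child 6 at index 4, swap → [9, 6, 5, 2, -13, 0, -1, -10, 1, -5, 4]
  -13 vs larger child 4 at index 10, swap → [9, 6, 5, 2, 4, 0, -1, -10, 1, -5, -13]

[9, 6, 5, 2, 4, 0, -1, -10, 1, -5, -13]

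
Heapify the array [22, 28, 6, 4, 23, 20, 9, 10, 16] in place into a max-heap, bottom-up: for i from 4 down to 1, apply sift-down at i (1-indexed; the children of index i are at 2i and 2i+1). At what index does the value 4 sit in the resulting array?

9

sift down from index 4:
  4 vs larger child 16 at index 9, swap → [22, 28, 6, 16, 23, 20, 9, 10, 4]
sift down from index 3:
  6 vs larger child 20 at index 6, swap → [22, 28, 20, 16, 23, 6, 9, 10, 4]
sift down from index 2: already satisfies heap property
sift down from index 1:
  22 vs larger child 28 at index 2, swap → [28, 22, 20, 16, 23, 6, 9, 10, 4]
  22 vs larger child 23 at index 5, swap → [28, 23, 20, 16, 22, 6, 9, 10, 4]
resulting array: [28, 23, 20, 16, 22, 6, 9, 10, 4]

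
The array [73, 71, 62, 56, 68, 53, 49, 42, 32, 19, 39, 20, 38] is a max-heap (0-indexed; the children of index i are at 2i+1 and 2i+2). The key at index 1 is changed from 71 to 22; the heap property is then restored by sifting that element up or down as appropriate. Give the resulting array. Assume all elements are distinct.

set index 1 from 71 to 22 → [73, 22, 62, 56, 68, 53, 49, 42, 32, 19, 39, 20, 38]
22 vs larger child 68 at index 4, swap → [73, 68, 62, 56, 22, 53, 49, 42, 32, 19, 39, 20, 38]
22 vs larger child 39 at index 10, swap → [73, 68, 62, 56, 39, 53, 49, 42, 32, 19, 22, 20, 38]

[73, 68, 62, 56, 39, 53, 49, 42, 32, 19, 22, 20, 38]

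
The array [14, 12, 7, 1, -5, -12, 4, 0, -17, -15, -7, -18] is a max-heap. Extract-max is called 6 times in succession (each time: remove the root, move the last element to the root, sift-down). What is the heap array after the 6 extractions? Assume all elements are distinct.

[-5, -15, -7, -17, -18, -12]

extract-max #1 returns 14:
  remove root 14; move last element -18 to root → [-18, 12, 7, 1, -5, -12, 4, 0, -17, -15, -7]
  -18 vs larger child 12 at index 1, swap → [12, -18, 7, 1, -5, -12, 4, 0, -17, -15, -7]
  -18 vs larger child 1 at index 3, swap → [12, 1, 7, -18, -5, -12, 4, 0, -17, -15, -7]
  -18 vs larger child 0 at index 7, swap → [12, 1, 7, 0, -5, -12, 4, -18, -17, -15, -7]
extract-max #2 returns 12:
  remove root 12; move last element -7 to root → [-7, 1, 7, 0, -5, -12, 4, -18, -17, -15]
  -7 vs larger child 7 at index 2, swap → [7, 1, -7, 0, -5, -12, 4, -18, -17, -15]
  -7 vs larger child 4 at index 6, swap → [7, 1, 4, 0, -5, -12, -7, -18, -17, -15]
extract-max #3 returns 7:
  remove root 7; move last element -15 to root → [-15, 1, 4, 0, -5, -12, -7, -18, -17]
  -15 vs larger child 4 at index 2, swap → [4, 1, -15, 0, -5, -12, -7, -18, -17]
  -15 vs larger child -7 at index 6, swap → [4, 1, -7, 0, -5, -12, -15, -18, -17]
extract-max #4 returns 4:
  remove root 4; move last element -17 to root → [-17, 1, -7, 0, -5, -12, -15, -18]
  -17 vs larger child 1 at index 1, swap → [1, -17, -7, 0, -5, -12, -15, -18]
  -17 vs larger child 0 at index 3, swap → [1, 0, -7, -17, -5, -12, -15, -18]
extract-max #5 returns 1:
  remove root 1; move last element -18 to root → [-18, 0, -7, -17, -5, -12, -15]
  -18 vs larger child 0 at index 1, swap → [0, -18, -7, -17, -5, -12, -15]
  -18 vs larger child -5 at index 4, swap → [0, -5, -7, -17, -18, -12, -15]
extract-max #6 returns 0:
  remove root 0; move last element -15 to root → [-15, -5, -7, -17, -18, -12]
  -15 vs larger child -5 at index 1, swap → [-5, -15, -7, -17, -18, -12]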